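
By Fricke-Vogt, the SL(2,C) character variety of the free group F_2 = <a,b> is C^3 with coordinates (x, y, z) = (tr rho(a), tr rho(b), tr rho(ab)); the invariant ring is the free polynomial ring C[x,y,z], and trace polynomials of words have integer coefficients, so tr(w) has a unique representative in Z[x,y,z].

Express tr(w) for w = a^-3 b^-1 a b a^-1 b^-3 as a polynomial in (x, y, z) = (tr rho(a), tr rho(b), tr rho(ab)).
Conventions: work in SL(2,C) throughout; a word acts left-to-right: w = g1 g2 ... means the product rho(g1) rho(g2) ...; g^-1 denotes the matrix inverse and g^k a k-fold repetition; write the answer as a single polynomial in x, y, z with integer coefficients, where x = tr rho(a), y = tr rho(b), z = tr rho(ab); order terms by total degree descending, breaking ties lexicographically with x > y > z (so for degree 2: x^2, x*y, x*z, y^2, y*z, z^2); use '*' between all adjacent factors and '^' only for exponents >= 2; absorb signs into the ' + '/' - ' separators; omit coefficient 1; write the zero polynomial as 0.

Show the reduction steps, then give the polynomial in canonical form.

tr(b^-1) = tr(b) = y
tr(b^-1 a) = tr(a) * tr(b) - tr(a b) = x*y - z
tr(a^-1 b^-1) = tr(b^-1) * tr(a) - tr(b^-1 a) = z
tr(a b a) = tr(a) * tr(b a) - tr(b) = x*z - y
tr(a b a b) = tr(a b) * tr(a b) - tr(1) = z^2 - 2
tr(b^-1 a b a) = tr(a b a) * tr(b) - tr(a b a b) = x*y*z - y^2 - z^2 + 2
tr(b^-1 a b a^-1) = tr(b^-1 a b) * tr(a) - tr(b^-1 a b a) = -x*y*z + x^2 + y^2 + z^2 - 2
tr(b a^-1 b^-2 a) = tr(b^-1 a b a^-1) * tr(b) - tr(b^-1 a b a^-1 b) = -x*y^2*z + x^2*y + y^3 + y*z^2 - 3*y
tr(b a^-1 b^-2 a^-1) = tr(b a^-1 b^-2) * tr(a) - tr(b a^-1 b^-2 a) = x*y^2*z - x^2*y - y^3 - y*z^2 + x*z + 3*y
tr(b a b) = tr(b) * tr(a b) - tr(a) = y*z - x
tr(b a b a b) = tr(b) * tr(a b a b) - tr(a b a) = y*z^2 - x*z - y
tr(b a b a b a) = tr(b a) * tr(b a b a) - tr(b^-1 a^-1) = z^3 - 3*z
tr(a b a b a^-1 b) = tr(b a b a b) * tr(a) - tr(b a b a b a) = x*y*z^2 - x^2*z - z^3 - x*y + 3*z
tr(b a b a^-1 b^-1 a) = tr(a b a b a^-1) * tr(b) - tr(a b a b a^-1 b) = -x*y*z^2 + x^2*z + y^2*z + z^3 - 3*z
tr(a^-1 b a b a^-1 b^-1) = tr(b a b a^-1 b^-1) * tr(a) - tr(b a b a^-1 b^-1 a) = x*y*z^2 - x^2*z - y^2*z - z^3 + x*y + 3*z
tr(a^-1 b a b) = tr(b a b) * tr(a) - tr(b a b a) = x*y*z - x^2 - z^2 + 2
tr(a^-1 b a b a^-1) = tr(a^-1 b a b) * tr(a) - tr(a^-1 b a b a) = x^2*y*z - x^3 - x*z^2 - y*z + 3*x
tr(b a b a^-1 b^-2 a^-1) = tr(a^-1 b a b a^-1 b^-1) * tr(b) - tr(a^-1 b a b a^-1) = x*y^2*z^2 - 2*x^2*y*z - y^3*z - y*z^3 + x^3 + x*y^2 + x*z^2 + 4*y*z - 3*x
tr(a b a^-1 b^-2 a^-2 b) = tr(b a b a^-1 b^-2 a^-1) * tr(a) - tr(b a b a^-1 b^-2) = x^2*y^2*z^2 - 2*x^3*y*z - x*y^3*z - x*y*z^3 + x^4 + x^2*y^2 + x^2*z^2 + 5*x*y*z - 4*x^2 - y^2 - z^2 + 2
tr(b^-1 a b a^-1 b^-2 a^-2) = tr(a b a^-1 b^-2 a^-2) * tr(b) - tr(a b a^-1 b^-2 a^-2 b) = -x^2*y^2*z^2 + 2*x^3*y*z + 2*x*y^3*z + x*y*z^3 - x^4 - 2*x^2*y^2 - x^2*z^2 - y^4 - y^2*z^2 - 4*x*y*z + 4*x^2 + 4*y^2 + z^2 - 2
tr(b^-1 a b a^-1 b^-2 a^-1) = tr(a b a^-1 b^-2 a^-1) * tr(b) - tr(a b a^-1 b^-2 a^-1 b) = -x*y^2*z^2 + 2*x^2*y*z + y^3*z + y*z^3 - x^3 - x*y^2 - x*z^2 - 3*y*z + 3*x
tr(b^-2 a^-3 b^-1 a b a^-1) = tr(b^-1 a b a^-1 b^-2 a^-2) * tr(a) - tr(b^-1 a b a^-1 b^-2 a^-1) = -x^3*y^2*z^2 + 2*x^4*y*z + 2*x^2*y^3*z + x^2*y*z^3 - x^5 - 2*x^3*y^2 - x^3*z^2 - x*y^4 - 6*x^2*y*z - y^3*z - y*z^3 + 5*x^3 + 5*x*y^2 + 2*x*z^2 + 3*y*z - 5*x
tr(b a^-1 b^-1 a^-2) = tr(a^-1 b a^-1 b^-1) * tr(a) - tr(a^-1 b a^-1 b^-1 a) = x^2*y*z - x*y^2 - x*z^2 + x
tr(a^-2 b a b a^-1) = tr(a^-1 b a b a^-1) * tr(a) - tr(a^-1 b a b) = x^3*y*z - x^4 - x^2*z^2 - 2*x*y*z + 4*x^2 + z^2 - 2
tr(b a b^2) = tr(b) * tr(a b^2) - tr(a b) = y^2*z - x*y - z
tr(b a^-1 b a b) = tr(b a b^2) * tr(a) - tr(b a b^2 a) = x*y^2*z - x^2*y - y*z^2 + y
tr(a^-1 b a b a^-1 b) = tr(b a^-1 b a b) * tr(a) - tr(b a^-1 b a b a) = x^2*y^2*z - x^3*y - 2*x*y*z^2 + x^2*z + z^3 + 2*x*y - 3*z
tr(b a b a^-1 b) = tr(b^2 a b) * tr(a) - tr(b^2 a b a) = x*y^2*z - x^2*y - y*z^2 + y
tr(a^-2 b a b a^-1 b) = tr(a^-1 b a b a^-1 b) * tr(a) - tr(a^-1 b a b a^-1 b a) = x^3*y^2*z - x^4*y - 2*x^2*y*z^2 + x^3*z - x*y^2*z + x*z^3 + 3*x^2*y + y*z^2 - 3*x*z - y
tr(a^-1 b a b a^-1 b^-1 a^-1) = tr(a^-2 b a b a^-1) * tr(b) - tr(a^-2 b a b a^-1 b) = x^2*y*z^2 - x^3*z - x*y^2*z - x*z^3 + x^2*y + 3*x*z - y
tr(a b a^-1 b^-1 a^-3 b) = tr(a^-1 b a b a^-1 b^-1 a^-1) * tr(a) - tr(a^-1 b a b a^-1 b^-1) = x^3*y*z^2 - x^4*z - x^2*y^2*z - x^2*z^3 + x^3*y - x*y*z^2 + 4*x^2*z + y^2*z + z^3 - 2*x*y - 3*z
tr(b^-1 a^-3 b^-1 a b a^-1) = tr(a b a^-1 b^-1 a^-3) * tr(b) - tr(a b a^-1 b^-1 a^-3 b) = -x^3*y*z^2 + x^4*z + 2*x^2*y^2*z + x^2*z^3 - x^3*y - x*y^3 - 4*x^2*z - y^2*z - z^3 + 3*x*y + 3*z
tr(a^-3 b^-1 a b a^-1 b^-3) = tr(b^-2 a^-3 b^-1 a b a^-1) * tr(b) - tr(b^-2 a^-3 b^-1 a b a^-1 b) = -x^3*y^3*z^2 + 2*x^4*y^2*z + 2*x^2*y^4*z + x^2*y^2*z^3 - x^5*y - 2*x^3*y^3 - x*y^5 - x^4*z - 8*x^2*y^2*z - x^2*z^3 - y^4*z - y^2*z^3 + 6*x^3*y + 6*x*y^3 + 2*x*y*z^2 + 4*x^2*z + 4*y^2*z + z^3 - 8*x*y - 3*z

-x^3*y^3*z^2 + 2*x^4*y^2*z + 2*x^2*y^4*z + x^2*y^2*z^3 - x^5*y - 2*x^3*y^3 - x*y^5 - x^4*z - 8*x^2*y^2*z - x^2*z^3 - y^4*z - y^2*z^3 + 6*x^3*y + 6*x*y^3 + 2*x*y*z^2 + 4*x^2*z + 4*y^2*z + z^3 - 8*x*y - 3*z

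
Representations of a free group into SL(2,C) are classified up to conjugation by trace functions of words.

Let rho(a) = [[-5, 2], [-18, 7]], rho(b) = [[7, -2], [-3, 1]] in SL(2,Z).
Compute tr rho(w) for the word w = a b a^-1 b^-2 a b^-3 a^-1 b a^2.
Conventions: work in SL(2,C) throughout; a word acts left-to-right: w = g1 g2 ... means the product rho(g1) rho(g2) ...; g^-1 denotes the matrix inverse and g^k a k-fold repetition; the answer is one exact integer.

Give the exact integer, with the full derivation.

rho(a) = [[-5, 2], [-18, 7]]
... * rho(b) = [[7, -2], [-3, 1]]  ->  [[-41, 12], [-147, 43]]
... * rho(a^-1) = [[7, -2], [18, -5]]  ->  [[-71, 22], [-255, 79]]
... * rho(b^-1) = [[1, 2], [3, 7]]  ->  [[-5, 12], [-18, 43]]
... * rho(b^-1) = [[1, 2], [3, 7]]  ->  [[31, 74], [111, 265]]
... * rho(a) = [[-5, 2], [-18, 7]]  ->  [[-1487, 580], [-5325, 2077]]
... * rho(b^-1) = [[1, 2], [3, 7]]  ->  [[253, 1086], [906, 3889]]
... * rho(b^-1) = [[1, 2], [3, 7]]  ->  [[3511, 8108], [12573, 29035]]
... * rho(b^-1) = [[1, 2], [3, 7]]  ->  [[27835, 63778], [99678, 228391]]
... * rho(a^-1) = [[7, -2], [18, -5]]  ->  [[1342849, -374560], [4808784, -1341311]]
... * rho(b) = [[7, -2], [-3, 1]]  ->  [[10523623, -3060258], [37685421, -10958879]]
... * rho(a) = [[-5, 2], [-18, 7]]  ->  [[2466529, -374560], [8832717, -1341311]]
... * rho(a) = [[-5, 2], [-18, 7]]  ->  [[-5590565, 2311138], [-20019987, 8276257]]
tr = -5590565 + 8276257 = 2685692

2685692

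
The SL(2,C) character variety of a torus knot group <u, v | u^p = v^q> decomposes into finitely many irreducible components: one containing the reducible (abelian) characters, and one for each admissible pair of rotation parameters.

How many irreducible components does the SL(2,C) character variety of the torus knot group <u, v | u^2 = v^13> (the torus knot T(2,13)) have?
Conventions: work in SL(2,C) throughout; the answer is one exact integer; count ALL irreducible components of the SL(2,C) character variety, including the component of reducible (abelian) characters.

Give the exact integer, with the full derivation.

Gamma = < u, v | u^2 = v^13 > (torus knot T(2,13)); the central element u^2 = v^13 acts as +I or -I in any irreducible SL(2,C) representation.
On an irreducible component, tr(u) is locked at 2*cos(pi*alpha/2) for some alpha in 1..1, and tr(v) at 2*cos(pi*beta/13) for some beta in 1..12.
Consistency of u^2 = (-1)^alpha I with v^13 = (-1)^beta I forces alpha = beta (mod 2).
Enumerate parity-matched pairs: 1*6 odd-odd plus 0*6 even-even gives 6.
Total: 6 irreducible-character components + 1 reducible (abelian) component = 7.

7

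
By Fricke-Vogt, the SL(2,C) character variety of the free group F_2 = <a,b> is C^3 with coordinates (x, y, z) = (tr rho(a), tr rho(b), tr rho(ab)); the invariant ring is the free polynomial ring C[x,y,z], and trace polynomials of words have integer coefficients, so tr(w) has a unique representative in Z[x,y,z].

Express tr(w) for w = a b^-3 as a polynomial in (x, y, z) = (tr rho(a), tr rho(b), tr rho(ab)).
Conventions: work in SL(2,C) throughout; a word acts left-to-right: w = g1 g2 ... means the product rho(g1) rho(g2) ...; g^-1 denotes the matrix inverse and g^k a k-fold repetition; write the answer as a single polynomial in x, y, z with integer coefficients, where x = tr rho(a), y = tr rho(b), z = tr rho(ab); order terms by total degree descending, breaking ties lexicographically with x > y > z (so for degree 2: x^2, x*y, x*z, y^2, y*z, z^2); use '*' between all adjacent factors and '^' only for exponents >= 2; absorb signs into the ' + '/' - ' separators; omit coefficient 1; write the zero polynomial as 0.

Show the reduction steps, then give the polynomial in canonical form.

trace(a b^-1) = trace(a) trace(b) - trace(a b) = x*y - z
trace(b^-2 a) = trace(a b^-1) trace(b) - trace(a) = x*y^2 - y*z - x
apply: trace(a b^-3) = trace(b^-2 a) trace(b) - trace(b^-2 a b) = x*y^3 - y^2*z - 2*x*y + z

x*y^3 - y^2*z - 2*x*y + z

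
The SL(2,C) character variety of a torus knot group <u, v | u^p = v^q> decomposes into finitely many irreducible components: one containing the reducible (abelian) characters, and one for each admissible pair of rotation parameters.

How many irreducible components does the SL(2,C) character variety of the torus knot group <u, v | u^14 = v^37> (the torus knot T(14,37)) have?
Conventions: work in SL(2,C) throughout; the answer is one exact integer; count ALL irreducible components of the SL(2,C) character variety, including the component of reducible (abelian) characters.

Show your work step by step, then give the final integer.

235

In the torus knot group T(14,37), u^14 = v^37 is central, so an irreducible representation sends it to +I or -I (Schur).
On an irreducible component, tr(u) is locked at 2*cos(pi*alpha/14) for some alpha in 1..13, and tr(v) at 2*cos(pi*beta/37) for some beta in 1..36.
The two central values (-1)^alpha I and (-1)^beta I must be the same matrix, so alpha and beta share a parity.
count pairs: odd alpha (7 choices) x odd beta (18), plus even alpha (6) x even beta (18): 7*18 + 6*18 = 234.
components with irreducible characters: 234; plus the single component of reducible (abelian) characters: total 235.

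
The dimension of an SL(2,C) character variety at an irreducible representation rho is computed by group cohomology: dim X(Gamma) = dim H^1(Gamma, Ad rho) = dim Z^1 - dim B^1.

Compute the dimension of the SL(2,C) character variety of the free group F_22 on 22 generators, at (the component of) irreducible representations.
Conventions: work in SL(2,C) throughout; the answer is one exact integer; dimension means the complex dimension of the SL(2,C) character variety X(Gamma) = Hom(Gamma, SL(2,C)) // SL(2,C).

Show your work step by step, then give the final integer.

63

Gamma = F_22 has 22 generators and no relators.
A cocycle picks one sl_2 vector per generator freely, giving dim Z^1 = 3*22 = 66.
At an irreducible rho the centralizer of the image in sl_2 is 0, so the coboundary map sl_2 -> Z^1 is injective: dim B^1 = 3.
dim X = dim H^1 = dim Z^1 - dim B^1 = 66 - 3 = 63.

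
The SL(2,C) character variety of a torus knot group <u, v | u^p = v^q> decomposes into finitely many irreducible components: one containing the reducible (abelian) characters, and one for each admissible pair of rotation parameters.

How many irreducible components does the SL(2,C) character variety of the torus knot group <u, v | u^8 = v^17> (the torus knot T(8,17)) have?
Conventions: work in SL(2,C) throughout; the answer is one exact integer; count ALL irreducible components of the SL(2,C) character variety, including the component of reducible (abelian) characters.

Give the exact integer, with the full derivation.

Gamma = < u, v | u^8 = v^17 > (torus knot T(8,17)); the central element u^8 = v^17 acts as +I or -I in any irreducible SL(2,C) representation.
This locks tr(u) to 2*cos(pi*alpha/8), alpha in 1..7, and tr(v) to 2*cos(pi*beta/17), beta in 1..16, on each component of irreducible characters.
Consistency of u^8 = (-1)^alpha I with v^17 = (-1)^beta I forces alpha = beta (mod 2).
count pairs: odd alpha (4 choices) x odd beta (8), plus even alpha (3) x even beta (8): 4*8 + 3*8 = 56.
That is 56 components of irreducible characters, and with the reducible (abelian) component the total is 57.

57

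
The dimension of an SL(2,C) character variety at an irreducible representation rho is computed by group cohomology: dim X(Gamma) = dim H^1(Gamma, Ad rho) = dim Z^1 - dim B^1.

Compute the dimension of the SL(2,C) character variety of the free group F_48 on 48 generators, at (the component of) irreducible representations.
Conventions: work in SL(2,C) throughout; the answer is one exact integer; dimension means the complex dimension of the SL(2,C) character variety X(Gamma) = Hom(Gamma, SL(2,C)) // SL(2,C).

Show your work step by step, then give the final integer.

Gamma = F_48 has 48 generators and no relators.
Z^1(Gamma, Ad rho) = (sl_2)^48: a cocycle is a free choice of one sl_2 vector per generator, so dim Z^1 = 3*48 = 144.
Irreducibility makes the coboundary map sl_2 -> Z^1 injective (trivial centralizer), so dim B^1 = 3.
dim X = dim H^1 = dim Z^1 - dim B^1 = 144 - 3 = 141.

141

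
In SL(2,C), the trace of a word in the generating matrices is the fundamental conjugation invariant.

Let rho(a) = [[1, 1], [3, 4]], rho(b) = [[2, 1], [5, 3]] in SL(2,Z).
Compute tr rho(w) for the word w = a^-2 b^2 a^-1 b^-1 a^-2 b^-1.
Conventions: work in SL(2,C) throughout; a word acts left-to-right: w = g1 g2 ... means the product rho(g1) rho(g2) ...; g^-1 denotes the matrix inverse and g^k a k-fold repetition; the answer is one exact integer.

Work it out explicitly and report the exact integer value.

57425

rho(a^-1) = [[4, -1], [-3, 1]]
... * rho(a^-1) = [[4, -1], [-3, 1]]  ->  [[19, -5], [-15, 4]]
... * rho(b) = [[2, 1], [5, 3]]  ->  [[13, 4], [-10, -3]]
... * rho(b) = [[2, 1], [5, 3]]  ->  [[46, 25], [-35, -19]]
... * rho(a^-1) = [[4, -1], [-3, 1]]  ->  [[109, -21], [-83, 16]]
... * rho(b^-1) = [[3, -1], [-5, 2]]  ->  [[432, -151], [-329, 115]]
... * rho(a^-1) = [[4, -1], [-3, 1]]  ->  [[2181, -583], [-1661, 444]]
... * rho(a^-1) = [[4, -1], [-3, 1]]  ->  [[10473, -2764], [-7976, 2105]]
... * rho(b^-1) = [[3, -1], [-5, 2]]  ->  [[45239, -16001], [-34453, 12186]]
tr = 45239 + 12186 = 57425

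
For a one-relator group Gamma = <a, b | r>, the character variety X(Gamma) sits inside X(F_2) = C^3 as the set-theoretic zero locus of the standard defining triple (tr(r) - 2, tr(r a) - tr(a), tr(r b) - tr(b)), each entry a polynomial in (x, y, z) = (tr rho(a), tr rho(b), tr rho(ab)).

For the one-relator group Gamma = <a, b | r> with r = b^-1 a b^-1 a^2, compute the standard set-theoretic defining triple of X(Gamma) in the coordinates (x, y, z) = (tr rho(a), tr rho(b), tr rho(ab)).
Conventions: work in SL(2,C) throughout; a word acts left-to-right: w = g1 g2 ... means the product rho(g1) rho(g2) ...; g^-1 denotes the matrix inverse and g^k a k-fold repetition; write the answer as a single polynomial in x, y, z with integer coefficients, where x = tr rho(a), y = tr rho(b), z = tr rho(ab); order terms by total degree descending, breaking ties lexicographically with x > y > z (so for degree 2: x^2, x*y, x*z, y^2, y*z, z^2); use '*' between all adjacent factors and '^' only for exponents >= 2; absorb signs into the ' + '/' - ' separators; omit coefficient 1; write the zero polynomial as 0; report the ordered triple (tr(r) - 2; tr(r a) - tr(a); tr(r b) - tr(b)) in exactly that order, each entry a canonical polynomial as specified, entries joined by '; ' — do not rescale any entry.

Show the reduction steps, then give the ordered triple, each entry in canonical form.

x^3*y^2 - 2*x^2*y*z - x*y^2 + x*z^2 + y*z - x - 2; x^4*y^2 - 2*x^3*y*z - 2*x^2*y^2 + x^2*z^2 + 3*x*y*z - x^2 - z^2 - x + 2; x^3*y - x^2*z - 2*x*y - y + z

and tr(a^2) = tr(a) * tr(a) - tr(1)   [square of a] = x^2 - 2
tr(a^3) = tr(a) * tr(a^2) - tr(a)   [square of a] = x^3 - 3*x
and tr(b a^2) = tr(a) * tr(b a) - tr(b)   [square of a] = x*z - y
and tr(a^3 b) = tr(a) * tr(b a^2) - tr(b a)   [square of a] = x^2*z - x*y - z
next, tr(a b^-1 a^2) = tr(a^3) * tr(b) - tr(a^3 b)   [inverse elimination on b] = x^3*y - x^2*z - 2*x*y + z
tr(b a b a) = tr(a b) * tr(a b) - tr(1)   [split at a repeated a] = z^2 - 2
next, tr(b a b) = tr(b) * tr(a b) - tr(a)   [square of b] = y*z - x
tr(a^2 b a b) = tr(a) * tr(b a b a) - tr(b a b)   [square of a] = x*z^2 - y*z - x
tr(a b^-1 a^2 b) = tr(a^2 b a) * tr(b) - tr(a^2 b a b)   [inverse elimination on b] = x^2*y*z - x*y^2 - x*z^2 + x
and tr(b^-1 a b^-1 a^2) = tr(a b^-1 a^2) * tr(b) - tr(a b^-1 a^2 b)   [inverse elimination on b] = x^3*y^2 - 2*x^2*y*z - x*y^2 + x*z^2 + y*z - x
and tr(a^4) = tr(a) * tr(a^3) - tr(a^2)  (reduce the a square) = x^4 - 4*x^2 + 2
tr(a^4 b) = tr(a) * tr(b a^3) - tr(b a^2)  (reduce the a square) = x^3*z - x^2*y - 2*x*z + y
and tr(a b^-1 a^3) = tr(a^4) * tr(b) - tr(a^4 b)  (eliminate b^-1) = x^4*y - x^3*z - 3*x^2*y + 2*x*z + y
tr(a^3 b a b) = tr(a) * tr(b a b a^2) - tr(b a b a)  (reduce the a square) = x^2*z^2 - x*y*z - x^2 - z^2 + 2
tr(a b^-1 a^3 b) = tr(a^3 b a) * tr(b) - tr(a^3 b a b)  (eliminate b^-1) = x^3*y*z - x^2*y^2 - x^2*z^2 - x*y*z + x^2 + y^2 + z^2 - 2
tr(b^-1 a b^-1 a^3) = tr(a b^-1 a^3) * tr(b) - tr(a b^-1 a^3 b)  (eliminate b^-1) = x^4*y^2 - 2*x^3*y*z - 2*x^2*y^2 + x^2*z^2 + 3*x*y*z - x^2 - z^2 + 2
assemble the triple (tr(r) - 2; tr(r a) - x; tr(r b) - y)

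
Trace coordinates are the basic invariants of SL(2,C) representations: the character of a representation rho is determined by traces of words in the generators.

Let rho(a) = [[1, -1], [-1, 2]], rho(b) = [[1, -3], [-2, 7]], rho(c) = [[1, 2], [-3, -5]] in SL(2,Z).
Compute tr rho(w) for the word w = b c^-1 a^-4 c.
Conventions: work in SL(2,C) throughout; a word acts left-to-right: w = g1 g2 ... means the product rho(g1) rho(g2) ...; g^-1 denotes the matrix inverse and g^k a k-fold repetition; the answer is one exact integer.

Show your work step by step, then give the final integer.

rho(b) = [[1, -3], [-2, 7]]
... * rho(c^-1) = [[-5, -2], [3, 1]]  ->  [[-14, -5], [31, 11]]
... * rho(a^-1) = [[2, 1], [1, 1]]  ->  [[-33, -19], [73, 42]]
... * rho(a^-1) = [[2, 1], [1, 1]]  ->  [[-85, -52], [188, 115]]
... * rho(a^-1) = [[2, 1], [1, 1]]  ->  [[-222, -137], [491, 303]]
... * rho(a^-1) = [[2, 1], [1, 1]]  ->  [[-581, -359], [1285, 794]]
... * rho(c) = [[1, 2], [-3, -5]]  ->  [[496, 633], [-1097, -1400]]
tr = 496 + -1400 = -904

-904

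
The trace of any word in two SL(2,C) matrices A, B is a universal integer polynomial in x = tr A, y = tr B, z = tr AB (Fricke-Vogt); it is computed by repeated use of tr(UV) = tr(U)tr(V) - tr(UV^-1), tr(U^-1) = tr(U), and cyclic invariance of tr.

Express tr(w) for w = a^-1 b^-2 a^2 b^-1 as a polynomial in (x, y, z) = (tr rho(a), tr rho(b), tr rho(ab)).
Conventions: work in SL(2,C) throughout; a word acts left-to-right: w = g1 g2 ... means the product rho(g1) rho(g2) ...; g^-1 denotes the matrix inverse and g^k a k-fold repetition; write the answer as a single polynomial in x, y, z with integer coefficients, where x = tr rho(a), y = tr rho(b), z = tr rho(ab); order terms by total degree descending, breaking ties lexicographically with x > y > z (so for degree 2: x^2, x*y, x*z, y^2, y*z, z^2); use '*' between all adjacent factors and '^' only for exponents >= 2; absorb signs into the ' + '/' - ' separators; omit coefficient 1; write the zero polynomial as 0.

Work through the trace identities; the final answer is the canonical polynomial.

x^2*y^2*z - x^3*y - x*y*z^2 - y^2*z + 2*x*y + z

tr(a^2) = tr(a)*tr(a) - tr(1)  (reduce the a square) = x^2 - 2
tr(a^2 b) = tr(a)*tr(b a) - tr(b)  (reduce the a square) = x*z - y
tr(a^2 b^-1) = tr(a^2)*tr(b) - tr(a^2 b)  (eliminate b^-1) = x^2*y - x*z - y
next, tr(b^-1 a^2 b^-1) = tr(a^2 b^-1)*tr(b) - tr(a^2)  (eliminate b^-1) = x^2*y^2 - x*y*z - x^2 - y^2 + 2
tr(a^3) = tr(a)*tr(a^2) - tr(a)  (reduce the a square) = x^3 - 3*x
next, tr(a^3 b) = tr(a)*tr(b a^2) - tr(b a)  (reduce the a square) = x^2*z - x*y - z
next, tr(a^2 b^-1 a) = tr(a^3)*tr(b) - tr(a^3 b)  (eliminate b^-1) = x^3*y - x^2*z - 2*x*y + z
tr(b a b a) = tr(a b)*tr(a b) - tr(1)  (split on a) = z^2 - 2
and tr(b a b) = tr(b)*tr(a b) - tr(a)  (reduce the b square) = y*z - x
tr(a b a^2 b) = tr(a)*tr(b a b a) - tr(b a b)  (reduce the a square) = x*z^2 - y*z - x
and tr(a^2 b^-1 a b) = tr(a b a^2)*tr(b) - tr(a b a^2 b)  (eliminate b^-1) = x^2*y*z - x*y^2 - x*z^2 + x
and tr(b^-1 a^2 b^-1 a) = tr(a^2 b^-1 a)*tr(b) - tr(a^2 b^-1 a b)  (eliminate b^-1) = x^3*y^2 - 2*x^2*y*z - x*y^2 + x*z^2 + y*z - x
tr(a^2 b^-1 a^-1 b^-1) = tr(b^-1 a^2 b^-1)*tr(a) - tr(b^-1 a^2 b^-1 a)  (eliminate a^-1) = x^2*y*z - x^3 - x*z^2 - y*z + 3*x
and tr(a b^-1) = tr(a)*tr(b) - tr(a b)  (eliminate b^-1) = x*y - z
tr(a^-1 b^-2 a^2 b^-1) = tr(a^2 b^-1 a^-1 b^-1)*tr(b) - tr(a^2 b^-1 a^-1)  (eliminate b^-1) = x^2*y^2*z - x^3*y - x*y*z^2 - y^2*z + 2*x*y + z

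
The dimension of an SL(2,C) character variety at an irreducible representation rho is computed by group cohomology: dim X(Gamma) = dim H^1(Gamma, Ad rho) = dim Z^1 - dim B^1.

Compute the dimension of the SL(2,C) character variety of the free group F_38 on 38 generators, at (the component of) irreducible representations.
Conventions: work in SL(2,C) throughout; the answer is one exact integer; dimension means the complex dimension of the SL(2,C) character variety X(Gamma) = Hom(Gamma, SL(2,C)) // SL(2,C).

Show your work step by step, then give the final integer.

Gamma = F_38 has 38 generators and no relators.
Z^1(Gamma, Ad rho) = (sl_2)^38: a cocycle is a free choice of one sl_2 vector per generator, so dim Z^1 = 3*38 = 114.
Irreducibility makes the coboundary map sl_2 -> Z^1 injective (trivial centralizer), so dim B^1 = 3.
dim X = dim H^1 = dim Z^1 - dim B^1 = 114 - 3 = 111.

111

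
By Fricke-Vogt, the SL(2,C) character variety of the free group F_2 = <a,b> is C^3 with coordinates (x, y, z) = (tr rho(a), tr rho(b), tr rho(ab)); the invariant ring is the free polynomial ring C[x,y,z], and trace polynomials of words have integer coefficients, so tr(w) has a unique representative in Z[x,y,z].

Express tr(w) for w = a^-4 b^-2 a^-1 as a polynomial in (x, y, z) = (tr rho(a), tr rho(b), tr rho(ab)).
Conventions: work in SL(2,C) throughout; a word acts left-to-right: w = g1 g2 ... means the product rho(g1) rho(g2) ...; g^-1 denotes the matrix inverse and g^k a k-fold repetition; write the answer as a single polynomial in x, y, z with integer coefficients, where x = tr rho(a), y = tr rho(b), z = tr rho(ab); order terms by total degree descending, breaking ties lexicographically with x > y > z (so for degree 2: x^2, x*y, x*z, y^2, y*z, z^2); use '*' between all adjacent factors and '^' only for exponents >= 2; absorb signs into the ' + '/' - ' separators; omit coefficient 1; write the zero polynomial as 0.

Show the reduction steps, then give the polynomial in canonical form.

tr(a^-1) = tr(a) = x
tr(a^-2) = tr(a^-1)*tr(a) - tr(1)  (eliminate a^-1) = x^2 - 2
tr(a^-1 b) = tr(b)*tr(a) - tr(b a)  (eliminate a^-1) = x*y - z
tr(a^-2 b) = tr(a^-1 b)*tr(a) - tr(a^-1 b a)  (eliminate a^-1) = x^2*y - x*z - y
next, tr(a^-1 b^-1 a^-1) = tr(a^-2)*tr(b) - tr(a^-2 b)  (eliminate b^-1) = x*z - y
next, tr(a^-2 b^-1 a^-1) = tr(a^-1 b^-1 a^-1)*tr(a) - tr(a^-1 b^-1)  (eliminate a^-1) = x^2*z - x*y - z
and tr(a^-4 b^-1) = tr(a^-2 b^-1 a^-1)*tr(a) - tr(a^-2 b^-1)  (eliminate a^-1) = x^3*z - x^2*y - 2*x*z + y
and tr(a^-3) = tr(a^-2)*tr(a) - tr(a^-1)  (eliminate a^-1) = x^3 - 3*x
next, tr(a^-4) = tr(a^-3)*tr(a) - tr(a^-2)  (eliminate a^-1) = x^4 - 4*x^2 + 2
tr(a^-2 b^-2 a^-2) = tr(a^-4 b^-1)*tr(b) - tr(a^-4)  (eliminate b^-1) = x^3*y*z - x^4 - x^2*y^2 - 2*x*y*z + 4*x^2 + y^2 - 2
tr(a^-2 b^-2 a^-1) = tr(b^-1 a^-3)*tr(b) - tr(b^-1 a^-3 b)  (eliminate b^-1) = x^2*y*z - x^3 - x*y^2 - y*z + 3*x
tr(a^-4 b^-2 a^-1) = tr(a^-2 b^-2 a^-2)*tr(a) - tr(a^-2 b^-2 a^-1)  (eliminate a^-1) = x^4*y*z - x^5 - x^3*y^2 - 3*x^2*y*z + 5*x^3 + 2*x*y^2 + y*z - 5*x

x^4*y*z - x^5 - x^3*y^2 - 3*x^2*y*z + 5*x^3 + 2*x*y^2 + y*z - 5*x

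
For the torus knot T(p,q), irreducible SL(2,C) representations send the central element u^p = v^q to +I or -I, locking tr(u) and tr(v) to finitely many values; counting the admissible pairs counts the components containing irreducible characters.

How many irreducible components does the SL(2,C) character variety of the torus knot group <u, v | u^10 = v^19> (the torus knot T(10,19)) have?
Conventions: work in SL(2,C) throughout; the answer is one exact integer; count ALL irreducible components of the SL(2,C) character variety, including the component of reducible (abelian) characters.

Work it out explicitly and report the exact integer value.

In the torus knot group T(10,19), u^10 = v^19 is central, so an irreducible representation sends it to +I or -I (Schur).
So on each irreducible component the traces are pinned: tr(u) = 2*cos(pi*alpha/10) with 1 <= alpha <= 9, tr(v) = 2*cos(pi*beta/19) with 1 <= beta <= 18.
u^10 = (-1)^alpha I and v^19 = (-1)^beta I must agree, so alpha and beta have equal parity.
count pairs: odd alpha (5 choices) x odd beta (9), plus even alpha (4) x even beta (9): 5*9 + 4*9 = 81.
Total: 81 irreducible-character components + 1 reducible (abelian) component = 82.

82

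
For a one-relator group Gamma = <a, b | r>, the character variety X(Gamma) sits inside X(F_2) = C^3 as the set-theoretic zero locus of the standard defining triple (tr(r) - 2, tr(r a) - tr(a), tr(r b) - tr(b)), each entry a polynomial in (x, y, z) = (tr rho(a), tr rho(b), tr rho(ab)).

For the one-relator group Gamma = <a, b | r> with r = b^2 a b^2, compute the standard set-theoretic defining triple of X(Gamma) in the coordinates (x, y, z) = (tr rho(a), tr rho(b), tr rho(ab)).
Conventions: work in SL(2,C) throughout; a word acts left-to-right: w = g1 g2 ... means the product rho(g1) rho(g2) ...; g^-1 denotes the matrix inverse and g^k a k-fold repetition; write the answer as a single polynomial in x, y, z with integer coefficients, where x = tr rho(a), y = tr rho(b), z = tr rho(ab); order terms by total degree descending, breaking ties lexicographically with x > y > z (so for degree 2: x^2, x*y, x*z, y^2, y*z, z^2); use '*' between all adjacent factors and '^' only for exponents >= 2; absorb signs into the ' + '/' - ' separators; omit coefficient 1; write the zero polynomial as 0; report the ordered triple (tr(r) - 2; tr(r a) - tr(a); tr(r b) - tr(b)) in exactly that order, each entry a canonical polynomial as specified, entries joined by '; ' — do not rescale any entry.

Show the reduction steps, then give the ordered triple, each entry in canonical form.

use: trace(b a b) = trace(b) trace(a b) - trace(a)   [square of b] = y*z - x
trace(a b^3) = trace(b) trace(b a b) - trace(b a)   [square of b] = y^2*z - x*y - z
apply: trace(b^2 a b^2) = trace(b) trace(a b^3) - trace(a b^2)   [square of b] = y^3*z - x*y^2 - 2*y*z + x
use: trace(a b a b) = trace(b a) trace(b a) - trace(1)   [split at repeated b] = z^2 - 2
use: trace(a b a) = trace(a) trace(b a) - trace(b) = x*z - y
trace(a b^2 a b) = trace(b) trace(a b a b) - trace(a b a) = y*z^2 - x*z - y
trace(b^2) = trace(b) trace(b) - trace(1) = y^2 - 2
trace(a b^2 a) = trace(a) trace(b^2 a) - trace(b^2) = x*y*z - x^2 - y^2 + 2
trace(b^2 a b^2 a) = trace(b) trace(a b^2 a b) - trace(a b^2 a) = y^2*z^2 - 2*x*y*z + x^2 - 2
trace(b^2 a b^3) = trace(b) trace(b^3 a b) - trace(b^3 a)  (reduce the b square) = y^4*z - x*y^3 - 3*y^2*z + 2*x*y + z
assemble the triple (trace(r) - 2; trace(r a) - x; trace(r b) - y)

y^3*z - x*y^2 - 2*y*z + x - 2; y^2*z^2 - 2*x*y*z + x^2 - x - 2; y^4*z - x*y^3 - 3*y^2*z + 2*x*y - y + z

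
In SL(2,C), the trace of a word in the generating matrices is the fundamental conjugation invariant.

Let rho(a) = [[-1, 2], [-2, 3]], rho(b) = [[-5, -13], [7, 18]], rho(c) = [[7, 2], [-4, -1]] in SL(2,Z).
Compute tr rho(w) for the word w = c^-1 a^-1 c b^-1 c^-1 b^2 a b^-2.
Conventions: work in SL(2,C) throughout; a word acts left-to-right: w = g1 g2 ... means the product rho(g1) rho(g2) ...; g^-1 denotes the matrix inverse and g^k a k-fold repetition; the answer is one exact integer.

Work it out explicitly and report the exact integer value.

rho(c^-1) = [[-1, -2], [4, 7]]
... * rho(a^-1) = [[3, -2], [2, -1]]  ->  [[-7, 4], [26, -15]]
... * rho(c) = [[7, 2], [-4, -1]]  ->  [[-65, -18], [242, 67]]
... * rho(b^-1) = [[18, 13], [-7, -5]]  ->  [[-1044, -755], [3887, 2811]]
... * rho(c^-1) = [[-1, -2], [4, 7]]  ->  [[-1976, -3197], [7357, 11903]]
... * rho(b) = [[-5, -13], [7, 18]]  ->  [[-12499, -31858], [46536, 118613]]
... * rho(b) = [[-5, -13], [7, 18]]  ->  [[-160511, -410957], [597611, 1530066]]
... * rho(a) = [[-1, 2], [-2, 3]]  ->  [[982425, -1553893], [-3657743, 5785420]]
... * rho(b^-1) = [[18, 13], [-7, -5]]  ->  [[28560901, 20540990], [-106337314, -76477759]]
... * rho(b^-1) = [[18, 13], [-7, -5]]  ->  [[370309288, 268586763], [-1378727339, -999996287]]
tr = 370309288 + -999996287 = -629686999

-629686999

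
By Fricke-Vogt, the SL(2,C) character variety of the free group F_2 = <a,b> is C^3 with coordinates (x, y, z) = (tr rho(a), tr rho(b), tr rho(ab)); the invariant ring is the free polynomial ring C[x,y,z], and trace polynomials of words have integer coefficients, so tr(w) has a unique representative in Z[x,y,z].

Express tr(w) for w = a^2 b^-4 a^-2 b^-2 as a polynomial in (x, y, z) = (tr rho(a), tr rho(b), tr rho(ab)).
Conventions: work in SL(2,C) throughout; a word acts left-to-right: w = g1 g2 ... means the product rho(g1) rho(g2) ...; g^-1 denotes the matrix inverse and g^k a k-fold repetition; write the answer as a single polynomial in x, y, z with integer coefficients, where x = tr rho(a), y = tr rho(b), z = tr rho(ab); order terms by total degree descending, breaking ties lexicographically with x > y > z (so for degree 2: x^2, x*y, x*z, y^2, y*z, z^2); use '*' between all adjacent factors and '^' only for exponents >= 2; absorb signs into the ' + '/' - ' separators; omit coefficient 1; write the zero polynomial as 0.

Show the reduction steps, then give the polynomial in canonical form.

apply: tr(b^-1) = tr(b) = y
apply: tr(b^-2) = tr(b^-1)*tr(b) - tr(1)   [inverse elimination on b] = y^2 - 2
tr(b^-3) = tr(b^-2)*tr(b) - tr(b^-1)   [inverse elimination on b] = y^3 - 3*y
use: tr(a^2) = tr(a)*tr(a) - tr(1)   [square of a] = x^2 - 2
tr(b a^2) = tr(a)*tr(b a) - tr(b)   [square of a] = x*z - y
use: tr(a b a^2) = tr(a)*tr(b a^2) - tr(b a)   [square of a] = x^2*z - x*y - z
tr(b a b a) = tr(a b)*tr(a b) - tr(1)   [split at a repeated a] = z^2 - 2
tr(b a b) = tr(b)*tr(a b) - tr(a)   [square of b] = y*z - x
tr(a b a^2 b) = tr(a)*tr(b a b a) - tr(b a b)   [square of a] = x*z^2 - y*z - x
use: tr(b a^2 b^-1 a) = tr(a b a^2)*tr(b) - tr(a b a^2 b)   [inverse elimination on b] = x^2*y*z - x*y^2 - x*z^2 + x
use: tr(b^-1 a^-1 b a^2) = tr(b a^2 b^-1)*tr(a) - tr(b a^2 b^-1 a)   [inverse elimination on a] = -x^2*y*z + x^3 + x*y^2 + x*z^2 - 3*x
apply: tr(b^-1 a^-1 b a^2 b^-1) = tr(b^-1 a^-1 b a^2)*tr(b) - tr(b^-1 a^-1 b a^2 b)   [inverse elimination on b] = -x^2*y^2*z + x^3*y + x*y^3 + x*y*z^2 - 3*x*y - z
apply: tr(a^-1 b a^2 b^-3) = tr(b^-1 a^-1 b a^2 b^-1)*tr(b) - tr(b^-1 a^-1 b a^2)   [inverse elimination on b] = -x^2*y^3*z + x^3*y^2 + x*y^4 + x*y^2*z^2 + x^2*y*z - x^3 - 4*x*y^2 - x*z^2 - y*z + 3*x
tr(b^-1 a^2) = tr(a^2)*tr(b) - tr(a^2 b)   [inverse elimination on b] = x^2*y - x*z - y
use: tr(a^2 b^-2) = tr(b^-1 a^2)*tr(b) - tr(b^-1 a^2 b)   [inverse elimination on b] = x^2*y^2 - x*y*z - x^2 - y^2 + 2
apply: tr(a^2 b^-3 a^-2 b) = tr(a^-1 b a^2 b^-3)*tr(a) - tr(a^-1 b a^2 b^-3 a)   [inverse elimination on a] = -x^3*y^3*z + x^4*y^2 + x^2*y^4 + x^2*y^2*z^2 + x^3*y*z - x^4 - 5*x^2*y^2 - x^2*z^2 + 4*x^2 + y^2 - 2
tr(a^-2 b^-1 a^2 b^-3) = tr(a^2 b^-3 a^-2)*tr(b) - tr(a^2 b^-3 a^-2 b)   [inverse elimination on b] = x^3*y^3*z - x^4*y^2 - x^2*y^4 - x^2*y^2*z^2 - x^3*y*z + x^4 + 5*x^2*y^2 + x^2*z^2 + y^4 - 4*x^2 - 4*y^2 + 2
tr(b^-1 a) = tr(a)*tr(b) - tr(a b)   [inverse elimination on b] = x*y - z
tr(b^-1 a^2 b a) = tr(a^2 b a)*tr(b) - tr(a^2 b a b)   [inverse elimination on b] = x^2*y*z - x*y^2 - x*z^2 + x
apply: tr(a^-1 b^-1 a^2 b) = tr(b^-1 a^2 b)*tr(a) - tr(b^-1 a^2 b a)   [inverse elimination on a] = -x^2*y*z + x^3 + x*y^2 + x*z^2 - 3*x
apply: tr(b^-1 a^-1 b^-1 a^2) = tr(a^-1 b^-1 a^2)*tr(b) - tr(a^-1 b^-1 a^2 b)   [inverse elimination on b] = x^2*y*z - x^3 - x*z^2 - y*z + 3*x
use: tr(a^-1 b^-1 a^2 b^-2) = tr(b^-1 a^-1 b^-1 a^2)*tr(b) - tr(b^-1 a^-1 b^-1 a^2 b)   [inverse elimination on b] = x^2*y^2*z - x^3*y - x*y*z^2 - y^2*z + 2*x*y + z
use: tr(b^-1 a^2 b^-2) = tr(b^-1 a^2 b^-1)*tr(b) - tr(b^-1 a^2)   [inverse elimination on b] = x^2*y^3 - x*y^2*z - 2*x^2*y - y^3 + x*z + 3*y
apply: tr(a^-2 b^-1 a^2 b^-2) = tr(a^-1 b^-1 a^2 b^-2)*tr(a) - tr(a^-1 b^-1 a^2 b^-2 a)   [inverse elimination on a] = x^3*y^2*z - x^4*y - x^2*y^3 - x^2*y*z^2 + 4*x^2*y + y^3 - 3*y
apply: tr(b^-1 a^2 b^-4 a^-2) = tr(a^-2 b^-1 a^2 b^-3)*tr(b) - tr(a^-2 b^-1 a^2 b^-2)   [inverse elimination on b] = x^3*y^4*z - x^4*y^3 - x^2*y^5 - x^2*y^3*z^2 - 2*x^3*y^2*z + 2*x^4*y + 6*x^2*y^3 + 2*x^2*y*z^2 + y^5 - 8*x^2*y - 5*y^3 + 5*y
tr(b^-4) = tr(b^-3)*tr(b) - tr(b^-2)   [inverse elimination on b] = y^4 - 4*y^2 + 2
use: tr(a^2 b^-4 a^-2 b^-2) = tr(b^-1 a^2 b^-4 a^-2)*tr(b) - tr(b^-1 a^2 b^-4 a^-2 b)   [inverse elimination on b] = x^3*y^5*z - x^4*y^4 - x^2*y^6 - x^2*y^4*z^2 - 2*x^3*y^3*z + 2*x^4*y^2 + 6*x^2*y^4 + 2*x^2*y^2*z^2 + y^6 - 8*x^2*y^2 - 6*y^4 + 9*y^2 - 2

x^3*y^5*z - x^4*y^4 - x^2*y^6 - x^2*y^4*z^2 - 2*x^3*y^3*z + 2*x^4*y^2 + 6*x^2*y^4 + 2*x^2*y^2*z^2 + y^6 - 8*x^2*y^2 - 6*y^4 + 9*y^2 - 2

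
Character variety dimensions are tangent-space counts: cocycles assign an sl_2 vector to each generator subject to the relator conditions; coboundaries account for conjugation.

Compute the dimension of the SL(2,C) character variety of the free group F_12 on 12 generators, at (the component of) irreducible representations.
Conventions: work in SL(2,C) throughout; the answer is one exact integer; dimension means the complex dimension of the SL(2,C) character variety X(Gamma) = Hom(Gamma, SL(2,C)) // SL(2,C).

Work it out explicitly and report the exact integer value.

33

Gamma = F_12 has 12 generators and no relators.
So Z^1 = (sl_2)^12 in full: dim Z^1 = 36.
Irreducibility makes the coboundary map sl_2 -> Z^1 injective (trivial centralizer), so dim B^1 = 3.
Therefore dim X = 36 - 3 = 33.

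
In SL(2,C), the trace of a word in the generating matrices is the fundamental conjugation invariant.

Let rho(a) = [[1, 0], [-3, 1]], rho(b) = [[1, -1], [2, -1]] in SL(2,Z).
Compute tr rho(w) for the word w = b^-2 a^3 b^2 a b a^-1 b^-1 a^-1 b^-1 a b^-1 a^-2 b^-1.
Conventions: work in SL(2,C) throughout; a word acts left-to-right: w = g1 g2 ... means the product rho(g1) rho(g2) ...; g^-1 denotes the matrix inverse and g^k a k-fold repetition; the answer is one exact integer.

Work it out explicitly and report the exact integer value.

rho(b^-1) = [[-1, 1], [-2, 1]]
... * rho(b^-1) = [[-1, 1], [-2, 1]]  ->  [[-1, 0], [0, -1]]
... * rho(a) = [[1, 0], [-3, 1]]  ->  [[-1, 0], [3, -1]]
... * rho(a) = [[1, 0], [-3, 1]]  ->  [[-1, 0], [6, -1]]
... * rho(a) = [[1, 0], [-3, 1]]  ->  [[-1, 0], [9, -1]]
... * rho(b) = [[1, -1], [2, -1]]  ->  [[-1, 1], [7, -8]]
... * rho(b) = [[1, -1], [2, -1]]  ->  [[1, 0], [-9, 1]]
... * rho(a) = [[1, 0], [-3, 1]]  ->  [[1, 0], [-12, 1]]
... * rho(b) = [[1, -1], [2, -1]]  ->  [[1, -1], [-10, 11]]
... * rho(a^-1) = [[1, 0], [3, 1]]  ->  [[-2, -1], [23, 11]]
... * rho(b^-1) = [[-1, 1], [-2, 1]]  ->  [[4, -3], [-45, 34]]
... * rho(a^-1) = [[1, 0], [3, 1]]  ->  [[-5, -3], [57, 34]]
... * rho(b^-1) = [[-1, 1], [-2, 1]]  ->  [[11, -8], [-125, 91]]
... * rho(a) = [[1, 0], [-3, 1]]  ->  [[35, -8], [-398, 91]]
... * rho(b^-1) = [[-1, 1], [-2, 1]]  ->  [[-19, 27], [216, -307]]
... * rho(a^-1) = [[1, 0], [3, 1]]  ->  [[62, 27], [-705, -307]]
... * rho(a^-1) = [[1, 0], [3, 1]]  ->  [[143, 27], [-1626, -307]]
... * rho(b^-1) = [[-1, 1], [-2, 1]]  ->  [[-197, 170], [2240, -1933]]
tr = -197 + -1933 = -2130

-2130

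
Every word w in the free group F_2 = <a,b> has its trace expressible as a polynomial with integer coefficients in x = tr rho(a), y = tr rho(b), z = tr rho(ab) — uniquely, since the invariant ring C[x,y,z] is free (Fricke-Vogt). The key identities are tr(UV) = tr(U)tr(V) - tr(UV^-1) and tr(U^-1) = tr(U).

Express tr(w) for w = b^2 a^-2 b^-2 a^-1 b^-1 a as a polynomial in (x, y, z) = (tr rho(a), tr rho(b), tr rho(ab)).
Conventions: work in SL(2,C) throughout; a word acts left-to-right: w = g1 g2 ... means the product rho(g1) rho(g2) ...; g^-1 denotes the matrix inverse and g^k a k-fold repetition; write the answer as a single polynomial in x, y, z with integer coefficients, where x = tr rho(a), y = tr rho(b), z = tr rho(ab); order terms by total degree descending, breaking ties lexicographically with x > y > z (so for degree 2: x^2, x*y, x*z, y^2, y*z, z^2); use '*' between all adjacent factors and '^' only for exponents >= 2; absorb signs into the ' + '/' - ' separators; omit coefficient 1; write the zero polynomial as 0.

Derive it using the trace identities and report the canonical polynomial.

tr(b^2) = tr(b)*tr(b) - tr(1) = y^2 - 2
tr(b a b) = tr(b)*tr(a b) - tr(a) = y*z - x
tr(b a b^2) = tr(b)*tr(b a b) - tr(b a) = y^2*z - x*y - z
tr(a b a b) = tr(a b)*tr(a b) - tr(1)   [split at repeated a] = z^2 - 2
tr(a b a) = tr(a)*tr(b a) - tr(b) = x*z - y
tr(b a b^2 a) = tr(b)*tr(a b a b) - tr(a b a) = y*z^2 - x*z - y
tr(a b^2 a^-1 b) = tr(b a b^2)*tr(a) - tr(b a b^2 a) = x*y^2*z - x^2*y - y*z^2 + y
tr(b^-1 a b^2 a^-1) = tr(a b^2 a^-1)*tr(b) - tr(a b^2 a^-1 b) = -x*y^2*z + x^2*y + y^3 + y*z^2 - 3*y
tr(b^-2 a b^2 a^-1) = tr(b^-1 a b^2 a^-1)*tr(b) - tr(b^-1 a b^2 a^-1 b) = -x*y^3*z + x^2*y^2 + y^4 + y^2*z^2 - 4*y^2 + 2
tr(a^-1 b^-3 a b^2) = tr(b^-2 a b^2 a^-1)*tr(b) - tr(b^-2 a b^2 a^-1 b) = -x*y^4*z + x^2*y^3 + y^5 + y^3*z^2 + x*y^2*z - x^2*y - 5*y^3 - y*z^2 + 5*y
tr(b^-1 a) = tr(a)*tr(b) - tr(a b) = x*y - z
tr(b^-1 a b^2 a^-2 b^-2) = tr(a^-1 b^-3 a b^2)*tr(a) - tr(a^-1 b^-3 a b^2 a) = -x^2*y^4*z + x^3*y^3 + x*y^5 + x*y^3*z^2 + x^2*y^2*z - x^3*y - 5*x*y^3 - x*y*z^2 + 4*x*y + z
tr(a^2 b^2) = tr(a)*tr(b^2 a) - tr(b^2) = x*y*z - x^2 - y^2 + 2
tr(b a^2 b^2) = tr(b)*tr(a^2 b^2) - tr(a^2 b) = x*y^2*z - x^2*y - y^3 - x*z + 3*y
tr(a b a^2 b) = tr(a)*tr(b a b a) - tr(b a b) = x*z^2 - y*z - x
tr(a b a^2) = tr(a)*tr(a b a) - tr(a b) = x^2*z - x*y - z
tr(b a^2 b^2 a) = tr(b)*tr(a b a^2 b) - tr(a b a^2) = x*y*z^2 - x^2*z - y^2*z + z
tr(a b^2 a^-1 b a) = tr(b a^2 b^2)*tr(a) - tr(b a^2 b^2 a) = x^2*y^2*z - x^3*y - x*y^3 - x*y*z^2 + y^2*z + 3*x*y - z
tr(b a b a b^2) = tr(b)*tr(a b a b^2) - tr(a b a b) = y^2*z^2 - x*y*z - y^2 - z^2 + 2
tr(a b a b a b) = tr(a b a b)*tr(a b) - tr(b a)   [split at repeated a] = z^3 - 3*z
tr(b a b a b^2 a) = tr(b)*tr(a b a b a b) - tr(a b a b a) = y*z^3 - x*z^2 - 2*y*z + x
tr(a b^2 a^-1 b a b) = tr(b a b a b^2)*tr(a) - tr(b a b a b^2 a) = x*y^2*z^2 - x^2*y*z - y*z^3 - x*y^2 + 2*y*z + x
tr(a b^-1 a b^2 a^-1 b) = tr(a b^2 a^-1 b a)*tr(b) - tr(a b^2 a^-1 b a b) = x^2*y^3*z - x^3*y^2 - x*y^4 - 2*x*y^2*z^2 + x^2*y*z + y^3*z + y*z^3 + 4*x*y^2 - 3*y*z - x
tr(a^-1 b^-1 a b^-1 a b^2) = tr(a b^-1 a b^2 a^-1)*tr(b) - tr(a b^-1 a b^2 a^-1 b) = -x^2*y^3*z + x^3*y^2 + x*y^4 + 2*x*y^2*z^2 - x^2*y*z - y^3*z - y*z^3 - 4*x*y^2 + 4*y*z + x
tr(a b^-1 a b) = tr(a b a)*tr(b) - tr(a b a b) = x*y*z - y^2 - z^2 + 2
tr(a b^-1 a b^2 a^-2 b^-1) = tr(a^-1 b^-1 a b^-1 a b^2)*tr(a) - tr(a^-1 b^-1 a b^-1 a b^2 a) = -x^3*y^3*z + x^4*y^2 + x^2*y^4 + 2*x^2*y^2*z^2 - x^3*y*z - x*y^3*z - x*y*z^3 - 4*x^2*y^2 + 3*x*y*z + x^2 + y^2 + z^2 - 2
tr(b^-1 a b^2 a^-2 b^-2 a) = tr(a b^-1 a b^2 a^-2 b^-1)*tr(b) - tr(a b^-1 a b^2 a^-2) = -x^3*y^4*z + x^4*y^3 + x^2*y^5 + 2*x^2*y^3*z^2 - x^3*y^2*z - x*y^4*z - x*y^2*z^3 - 4*x^2*y^3 + 4*x*y^2*z + y
tr(b^2 a^-2 b^-2 a^-1 b^-1 a) = tr(b^-1 a b^2 a^-2 b^-2)*tr(a) - tr(b^-1 a b^2 a^-2 b^-2 a) = -x^2*y^3*z^2 + 2*x^3*y^2*z + x*y^4*z + x*y^2*z^3 - x^4*y - x^2*y^3 - x^2*y*z^2 - 4*x*y^2*z + 4*x^2*y + x*z - y

-x^2*y^3*z^2 + 2*x^3*y^2*z + x*y^4*z + x*y^2*z^3 - x^4*y - x^2*y^3 - x^2*y*z^2 - 4*x*y^2*z + 4*x^2*y + x*z - y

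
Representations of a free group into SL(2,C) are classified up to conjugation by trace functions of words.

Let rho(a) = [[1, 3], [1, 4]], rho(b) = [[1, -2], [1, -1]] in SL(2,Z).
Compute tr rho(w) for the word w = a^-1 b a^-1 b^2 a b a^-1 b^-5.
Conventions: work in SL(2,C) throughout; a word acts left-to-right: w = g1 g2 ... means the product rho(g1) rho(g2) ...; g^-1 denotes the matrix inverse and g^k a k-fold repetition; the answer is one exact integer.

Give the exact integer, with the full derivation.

rho(a^-1) = [[4, -3], [-1, 1]]
... * rho(b) = [[1, -2], [1, -1]]  ->  [[1, -5], [0, 1]]
... * rho(a^-1) = [[4, -3], [-1, 1]]  ->  [[9, -8], [-1, 1]]
... * rho(b) = [[1, -2], [1, -1]]  ->  [[1, -10], [0, 1]]
... * rho(b) = [[1, -2], [1, -1]]  ->  [[-9, 8], [1, -1]]
... * rho(a) = [[1, 3], [1, 4]]  ->  [[-1, 5], [0, -1]]
... * rho(b) = [[1, -2], [1, -1]]  ->  [[4, -3], [-1, 1]]
... * rho(a^-1) = [[4, -3], [-1, 1]]  ->  [[19, -15], [-5, 4]]
... * rho(b^-1) = [[-1, 2], [-1, 1]]  ->  [[-4, 23], [1, -6]]
... * rho(b^-1) = [[-1, 2], [-1, 1]]  ->  [[-19, 15], [5, -4]]
... * rho(b^-1) = [[-1, 2], [-1, 1]]  ->  [[4, -23], [-1, 6]]
... * rho(b^-1) = [[-1, 2], [-1, 1]]  ->  [[19, -15], [-5, 4]]
... * rho(b^-1) = [[-1, 2], [-1, 1]]  ->  [[-4, 23], [1, -6]]
tr = -4 + -6 = -10

-10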